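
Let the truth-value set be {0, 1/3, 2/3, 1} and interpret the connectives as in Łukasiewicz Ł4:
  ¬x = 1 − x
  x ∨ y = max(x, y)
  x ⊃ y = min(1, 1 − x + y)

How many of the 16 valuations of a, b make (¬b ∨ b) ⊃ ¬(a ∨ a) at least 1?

6

a = 0, b = 0 ↦ 1  ≥
a = 0, b = 1/3 ↦ 1  ≥
a = 0, b = 2/3 ↦ 1  ≥
a = 0, b = 1 ↦ 1  ≥
a = 1/3, b = 0 ↦ 2/3  <
a = 1/3, b = 1/3 ↦ 1  ≥
a = 1/3, b = 2/3 ↦ 1  ≥
a = 1/3, b = 1 ↦ 2/3  <
a = 2/3, b = 0 ↦ 1/3  <
a = 2/3, b = 1/3 ↦ 2/3  <
a = 2/3, b = 2/3 ↦ 2/3  <
a = 2/3, b = 1 ↦ 1/3  <
a = 1, b = 0 ↦ 0  <
a = 1, b = 1/3 ↦ 1/3  <
a = 1, b = 2/3 ↦ 1/3  <
a = 1, b = 1 ↦ 0  <
So 6 of the 16 assignments meet the threshold.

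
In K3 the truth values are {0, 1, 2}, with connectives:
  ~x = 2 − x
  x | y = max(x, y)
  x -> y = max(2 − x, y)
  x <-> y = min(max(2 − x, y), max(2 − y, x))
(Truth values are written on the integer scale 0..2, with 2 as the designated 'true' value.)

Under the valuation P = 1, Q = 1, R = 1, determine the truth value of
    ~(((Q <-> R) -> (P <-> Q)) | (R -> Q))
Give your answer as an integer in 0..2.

1

Q <-> R = 1 <-> 1 = 1
P <-> Q = 1 <-> 1 = 1
(Q <-> R) -> (P <-> Q) = 1 -> 1 = 1
R -> Q = 1 -> 1 = 1
((Q <-> R) -> (P <-> Q)) | (R -> Q) = 1 | 1 = 1
~(((Q <-> R) -> (P <-> Q)) | (R -> Q)) = ~1 = 1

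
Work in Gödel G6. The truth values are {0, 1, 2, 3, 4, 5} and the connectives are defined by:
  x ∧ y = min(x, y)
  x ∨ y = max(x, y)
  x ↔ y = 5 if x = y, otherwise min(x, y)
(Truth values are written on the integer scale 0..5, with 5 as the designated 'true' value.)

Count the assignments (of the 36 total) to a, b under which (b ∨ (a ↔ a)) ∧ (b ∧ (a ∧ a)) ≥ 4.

4

value 5: 1 assignment (counts)
value 4: 3 assignments (counts)
value 3: 5 assignments
value 2: 7 assignments
value 1: 9 assignments
value 0: 11 assignments
So 4 of the 36 assignments meet the threshold.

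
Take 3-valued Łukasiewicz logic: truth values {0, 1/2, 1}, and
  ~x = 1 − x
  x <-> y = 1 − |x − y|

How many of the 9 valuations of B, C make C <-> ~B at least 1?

3

B = 0, C = 0 ↦ 0  <
B = 0, C = 1/2 ↦ 1/2  <
B = 0, C = 1 ↦ 1  ≥
B = 1/2, C = 0 ↦ 1/2  <
B = 1/2, C = 1/2 ↦ 1  ≥
B = 1/2, C = 1 ↦ 1/2  <
B = 1, C = 0 ↦ 1  ≥
B = 1, C = 1/2 ↦ 1/2  <
B = 1, C = 1 ↦ 0  <
So 3 of the 9 assignments meet the threshold.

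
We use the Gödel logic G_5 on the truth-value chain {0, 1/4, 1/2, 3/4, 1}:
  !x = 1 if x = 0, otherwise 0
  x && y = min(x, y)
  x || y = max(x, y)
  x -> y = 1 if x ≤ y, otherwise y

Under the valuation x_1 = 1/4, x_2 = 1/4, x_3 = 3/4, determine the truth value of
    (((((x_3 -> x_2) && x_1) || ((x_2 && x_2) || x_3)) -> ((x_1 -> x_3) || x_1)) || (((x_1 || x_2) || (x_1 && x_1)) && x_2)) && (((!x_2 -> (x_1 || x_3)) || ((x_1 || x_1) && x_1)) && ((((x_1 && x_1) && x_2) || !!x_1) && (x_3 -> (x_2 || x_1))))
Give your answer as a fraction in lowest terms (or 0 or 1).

x_3 -> x_2 = 3/4 -> 1/4 = 1/4
(x_3 -> x_2) && x_1 = 1/4 && 1/4 = 1/4
x_2 && x_2 = 1/4 && 1/4 = 1/4
(x_2 && x_2) || x_3 = 1/4 || 3/4 = 3/4
((x_3 -> x_2) && x_1) || ((x_2 && x_2) || x_3) = 1/4 || 3/4 = 3/4
x_1 -> x_3 = 1/4 -> 3/4 = 1
(x_1 -> x_3) || x_1 = 1 || 1/4 = 1
(((x_3 -> x_2) && x_1) || ((x_2 && x_2) || x_3)) -> ((x_1 -> x_3) || x_1) = 3/4 -> 1 = 1
x_1 || x_2 = 1/4 || 1/4 = 1/4
x_1 && x_1 = 1/4 && 1/4 = 1/4
(x_1 || x_2) || (x_1 && x_1) = 1/4 || 1/4 = 1/4
((x_1 || x_2) || (x_1 && x_1)) && x_2 = 1/4 && 1/4 = 1/4
((((x_3 -> x_2) && x_1) || ((x_2 && x_2) || x_3)) -> ((x_1 -> x_3) || x_1)) || (((x_1 || x_2) || (x_1 && x_1)) && x_2) = 1 || 1/4 = 1
!x_2 = !1/4 = 0
x_1 || x_3 = 1/4 || 3/4 = 3/4
!x_2 -> (x_1 || x_3) = 0 -> 3/4 = 1
x_1 || x_1 = 1/4 || 1/4 = 1/4
(x_1 || x_1) && x_1 = 1/4 && 1/4 = 1/4
(!x_2 -> (x_1 || x_3)) || ((x_1 || x_1) && x_1) = 1 || 1/4 = 1
x_1 && x_1 = 1/4 && 1/4 = 1/4
(x_1 && x_1) && x_2 = 1/4 && 1/4 = 1/4
!x_1 = !1/4 = 0
!!x_1 = !0 = 1
((x_1 && x_1) && x_2) || !!x_1 = 1/4 || 1 = 1
x_2 || x_1 = 1/4 || 1/4 = 1/4
x_3 -> (x_2 || x_1) = 3/4 -> 1/4 = 1/4
(((x_1 && x_1) && x_2) || !!x_1) && (x_3 -> (x_2 || x_1)) = 1 && 1/4 = 1/4
((!x_2 -> (x_1 || x_3)) || ((x_1 || x_1) && x_1)) && ((((x_1 && x_1) && x_2) || !!x_1) && (x_3 -> (x_2 || x_1))) = 1 && 1/4 = 1/4
(((((x_3 -> x_2) && x_1) || ((x_2 && x_2) || x_3)) -> ((x_1 -> x_3) || x_1)) || (((x_1 || x_2) || (x_1 && x_1)) && x_2)) && (((!x_2 -> (x_1 || x_3)) || ((x_1 || x_1) && x_1)) && ((((x_1 && x_1) && x_2) || !!x_1) && (x_3 -> (x_2 || x_1)))) = 1 && 1/4 = 1/4

1/4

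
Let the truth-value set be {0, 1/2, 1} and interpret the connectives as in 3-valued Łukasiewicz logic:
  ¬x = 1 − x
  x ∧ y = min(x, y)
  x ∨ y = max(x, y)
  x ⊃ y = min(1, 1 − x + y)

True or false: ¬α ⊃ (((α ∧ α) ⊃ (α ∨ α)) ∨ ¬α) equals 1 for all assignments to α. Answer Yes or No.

α = 0 ↦ 1
α = 1/2 ↦ 1
α = 1 ↦ 1
Every assignment gives a value ≥ 1.

Yes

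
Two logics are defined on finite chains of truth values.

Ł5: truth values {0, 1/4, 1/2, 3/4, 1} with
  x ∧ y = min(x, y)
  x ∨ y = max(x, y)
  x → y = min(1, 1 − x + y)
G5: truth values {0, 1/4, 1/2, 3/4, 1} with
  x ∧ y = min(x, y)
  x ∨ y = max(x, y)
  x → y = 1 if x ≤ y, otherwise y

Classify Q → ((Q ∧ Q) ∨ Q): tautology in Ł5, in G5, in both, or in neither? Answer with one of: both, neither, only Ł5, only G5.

In Ł5: every assignment gives 1 — tautology.
In G5: every assignment gives 1 — tautology.

both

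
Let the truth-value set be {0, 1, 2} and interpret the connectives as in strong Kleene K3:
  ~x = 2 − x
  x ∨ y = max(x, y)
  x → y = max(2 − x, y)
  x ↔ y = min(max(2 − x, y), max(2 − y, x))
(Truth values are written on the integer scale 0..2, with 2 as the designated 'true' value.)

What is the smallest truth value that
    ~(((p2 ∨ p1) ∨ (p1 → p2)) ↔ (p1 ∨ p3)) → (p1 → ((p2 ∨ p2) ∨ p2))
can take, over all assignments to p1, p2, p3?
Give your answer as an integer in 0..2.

Take p1 = 1, p2 = 0, p3 = 0:
p2 ∨ p1 = 0 ∨ 1 = 1
p1 → p2 = 1 → 0 = 1
(p2 ∨ p1) ∨ (p1 → p2) = 1 ∨ 1 = 1
p1 ∨ p3 = 1 ∨ 0 = 1
((p2 ∨ p1) ∨ (p1 → p2)) ↔ (p1 ∨ p3) = 1 ↔ 1 = 1
~(((p2 ∨ p1) ∨ (p1 → p2)) ↔ (p1 ∨ p3)) = ~1 = 1
p2 ∨ p2 = 0 ∨ 0 = 0
(p2 ∨ p2) ∨ p2 = 0 ∨ 0 = 0
p1 → ((p2 ∨ p2) ∨ p2) = 1 → 0 = 1
~(((p2 ∨ p1) ∨ (p1 → p2)) ↔ (p1 ∨ p3)) → (p1 → ((p2 ∨ p2) ∨ p2)) = 1 → 1 = 1
No assignment yields a value below 1, so this is the minimum.

1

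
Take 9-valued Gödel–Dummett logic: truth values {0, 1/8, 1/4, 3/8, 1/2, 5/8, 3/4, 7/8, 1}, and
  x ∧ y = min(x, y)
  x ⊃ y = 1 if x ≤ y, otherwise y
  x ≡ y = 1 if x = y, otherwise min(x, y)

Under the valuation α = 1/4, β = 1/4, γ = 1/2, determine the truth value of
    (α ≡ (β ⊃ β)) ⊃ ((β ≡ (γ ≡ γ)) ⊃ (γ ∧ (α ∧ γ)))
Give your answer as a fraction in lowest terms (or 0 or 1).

β ⊃ β = 1/4 ⊃ 1/4 = 1
α ≡ (β ⊃ β) = 1/4 ≡ 1 = 1/4
γ ≡ γ = 1/2 ≡ 1/2 = 1
β ≡ (γ ≡ γ) = 1/4 ≡ 1 = 1/4
α ∧ γ = 1/4 ∧ 1/2 = 1/4
γ ∧ (α ∧ γ) = 1/2 ∧ 1/4 = 1/4
(β ≡ (γ ≡ γ)) ⊃ (γ ∧ (α ∧ γ)) = 1/4 ⊃ 1/4 = 1
(α ≡ (β ⊃ β)) ⊃ ((β ≡ (γ ≡ γ)) ⊃ (γ ∧ (α ∧ γ))) = 1/4 ⊃ 1 = 1

1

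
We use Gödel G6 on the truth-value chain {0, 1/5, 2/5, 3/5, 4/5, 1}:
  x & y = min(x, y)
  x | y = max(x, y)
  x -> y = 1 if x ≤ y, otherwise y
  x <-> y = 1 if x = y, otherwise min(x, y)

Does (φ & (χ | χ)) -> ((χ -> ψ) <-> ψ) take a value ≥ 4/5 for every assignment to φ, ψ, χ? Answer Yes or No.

Yes

At φ = 0, ψ = 4/5, χ = 2/5, for instance:
χ | χ = 2/5 | 2/5 = 2/5
φ & (χ | χ) = 0 & 2/5 = 0
χ -> ψ = 2/5 -> 4/5 = 1
(χ -> ψ) <-> ψ = 1 <-> 4/5 = 4/5
(φ & (χ | χ)) -> ((χ -> ψ) <-> ψ) = 0 -> 4/5 = 1
and checking the remaining 215 assignments likewise gives ≥ 4/5 in every case.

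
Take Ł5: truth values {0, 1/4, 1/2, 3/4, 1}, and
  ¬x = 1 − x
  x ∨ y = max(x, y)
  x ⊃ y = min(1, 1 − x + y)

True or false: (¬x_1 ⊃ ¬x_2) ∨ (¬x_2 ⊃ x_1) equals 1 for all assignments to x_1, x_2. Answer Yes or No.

No

Counterexample: take x_1 = 0, x_2 = 1/4.
¬x_1 = ¬0 = 1
¬x_2 = ¬1/4 = 3/4
¬x_1 ⊃ ¬x_2 = 1 ⊃ 3/4 = 3/4
¬x_2 = ¬1/4 = 3/4
¬x_2 ⊃ x_1 = 3/4 ⊃ 0 = 1/4
(¬x_1 ⊃ ¬x_2) ∨ (¬x_2 ⊃ x_1) = 3/4 ∨ 1/4 = 3/4
This gives 3/4 ≠ 1.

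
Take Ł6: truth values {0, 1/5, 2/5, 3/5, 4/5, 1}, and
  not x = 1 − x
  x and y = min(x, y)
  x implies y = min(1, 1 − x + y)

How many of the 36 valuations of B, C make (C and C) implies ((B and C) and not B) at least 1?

value 1: 12 assignments (counts)
value 4/5: 6 assignments
value 3/5: 6 assignments
value 2/5: 6 assignments
value 1/5: 4 assignments
value 0: 2 assignments
So 12 of the 36 assignments meet the threshold.

12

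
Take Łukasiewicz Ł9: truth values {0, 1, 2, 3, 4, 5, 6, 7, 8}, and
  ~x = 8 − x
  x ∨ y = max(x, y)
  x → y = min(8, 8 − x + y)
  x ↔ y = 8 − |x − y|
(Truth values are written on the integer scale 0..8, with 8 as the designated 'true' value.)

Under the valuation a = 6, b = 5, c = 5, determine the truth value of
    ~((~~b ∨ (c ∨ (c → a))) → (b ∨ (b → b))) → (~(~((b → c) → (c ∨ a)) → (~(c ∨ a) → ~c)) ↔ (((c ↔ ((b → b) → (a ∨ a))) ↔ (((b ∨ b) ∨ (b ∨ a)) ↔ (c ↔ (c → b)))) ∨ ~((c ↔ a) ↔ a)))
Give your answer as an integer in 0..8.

8

~b = ~5 = 3
~~b = ~3 = 5
c → a = 5 → 6 = 8
c ∨ (c → a) = 5 ∨ 8 = 8
~~b ∨ (c ∨ (c → a)) = 5 ∨ 8 = 8
b → b = 5 → 5 = 8
b ∨ (b → b) = 5 ∨ 8 = 8
(~~b ∨ (c ∨ (c → a))) → (b ∨ (b → b)) = 8 → 8 = 8
~((~~b ∨ (c ∨ (c → a))) → (b ∨ (b → b))) = ~8 = 0
b → c = 5 → 5 = 8
c ∨ a = 5 ∨ 6 = 6
(b → c) → (c ∨ a) = 8 → 6 = 6
~((b → c) → (c ∨ a)) = ~6 = 2
c ∨ a = 5 ∨ 6 = 6
~(c ∨ a) = ~6 = 2
~c = ~5 = 3
~(c ∨ a) → ~c = 2 → 3 = 8
~((b → c) → (c ∨ a)) → (~(c ∨ a) → ~c) = 2 → 8 = 8
~(~((b → c) → (c ∨ a)) → (~(c ∨ a) → ~c)) = ~8 = 0
b → b = 5 → 5 = 8
a ∨ a = 6 ∨ 6 = 6
(b → b) → (a ∨ a) = 8 → 6 = 6
c ↔ ((b → b) → (a ∨ a)) = 5 ↔ 6 = 7
b ∨ b = 5 ∨ 5 = 5
b ∨ a = 5 ∨ 6 = 6
(b ∨ b) ∨ (b ∨ a) = 5 ∨ 6 = 6
c → b = 5 → 5 = 8
c ↔ (c → b) = 5 ↔ 8 = 5
((b ∨ b) ∨ (b ∨ a)) ↔ (c ↔ (c → b)) = 6 ↔ 5 = 7
(c ↔ ((b → b) → (a ∨ a))) ↔ (((b ∨ b) ∨ (b ∨ a)) ↔ (c ↔ (c → b))) = 7 ↔ 7 = 8
c ↔ a = 5 ↔ 6 = 7
(c ↔ a) ↔ a = 7 ↔ 6 = 7
~((c ↔ a) ↔ a) = ~7 = 1
((c ↔ ((b → b) → (a ∨ a))) ↔ (((b ∨ b) ∨ (b ∨ a)) ↔ (c ↔ (c → b)))) ∨ ~((c ↔ a) ↔ a) = 8 ∨ 1 = 8
~(~((b → c) → (c ∨ a)) → (~(c ∨ a) → ~c)) ↔ (((c ↔ ((b → b) → (a ∨ a))) ↔ (((b ∨ b) ∨ (b ∨ a)) ↔ (c ↔ (c → b)))) ∨ ~((c ↔ a) ↔ a)) = 0 ↔ 8 = 0
~((~~b ∨ (c ∨ (c → a))) → (b ∨ (b → b))) → (~(~((b → c) → (c ∨ a)) → (~(c ∨ a) → ~c)) ↔ (((c ↔ ((b → b) → (a ∨ a))) ↔ (((b ∨ b) ∨ (b ∨ a)) ↔ (c ↔ (c → b)))) ∨ ~((c ↔ a) ↔ a))) = 0 → 0 = 8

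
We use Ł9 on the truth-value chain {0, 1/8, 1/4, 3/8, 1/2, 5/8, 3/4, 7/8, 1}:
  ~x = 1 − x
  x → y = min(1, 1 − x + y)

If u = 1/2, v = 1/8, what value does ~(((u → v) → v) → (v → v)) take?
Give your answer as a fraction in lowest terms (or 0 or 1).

u → v = 1/2 → 1/8 = 5/8
(u → v) → v = 5/8 → 1/8 = 1/2
v → v = 1/8 → 1/8 = 1
((u → v) → v) → (v → v) = 1/2 → 1 = 1
~(((u → v) → v) → (v → v)) = ~1 = 0

0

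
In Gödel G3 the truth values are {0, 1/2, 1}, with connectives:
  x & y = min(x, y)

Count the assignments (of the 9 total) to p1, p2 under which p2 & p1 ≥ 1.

1

p1 = 0, p2 = 0 ↦ 0  <
p1 = 0, p2 = 1/2 ↦ 0  <
p1 = 0, p2 = 1 ↦ 0  <
p1 = 1/2, p2 = 0 ↦ 0  <
p1 = 1/2, p2 = 1/2 ↦ 1/2  <
p1 = 1/2, p2 = 1 ↦ 1/2  <
p1 = 1, p2 = 0 ↦ 0  <
p1 = 1, p2 = 1/2 ↦ 1/2  <
p1 = 1, p2 = 1 ↦ 1  ≥
So 1 of the 9 assignments meets the threshold.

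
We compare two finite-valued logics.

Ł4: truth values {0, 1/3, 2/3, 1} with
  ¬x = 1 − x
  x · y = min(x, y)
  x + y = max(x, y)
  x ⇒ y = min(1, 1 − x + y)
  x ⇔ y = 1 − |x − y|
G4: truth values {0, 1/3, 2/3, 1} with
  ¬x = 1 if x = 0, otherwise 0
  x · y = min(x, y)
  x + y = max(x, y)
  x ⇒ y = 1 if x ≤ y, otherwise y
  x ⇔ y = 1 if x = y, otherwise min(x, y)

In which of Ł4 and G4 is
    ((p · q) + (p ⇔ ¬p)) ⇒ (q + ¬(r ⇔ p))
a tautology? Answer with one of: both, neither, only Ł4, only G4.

only G4

In Ł4: at p = 1/3, q = 0, r = 0 the value is 2/3 — not a tautology.
In G4: every assignment gives 1 — tautology.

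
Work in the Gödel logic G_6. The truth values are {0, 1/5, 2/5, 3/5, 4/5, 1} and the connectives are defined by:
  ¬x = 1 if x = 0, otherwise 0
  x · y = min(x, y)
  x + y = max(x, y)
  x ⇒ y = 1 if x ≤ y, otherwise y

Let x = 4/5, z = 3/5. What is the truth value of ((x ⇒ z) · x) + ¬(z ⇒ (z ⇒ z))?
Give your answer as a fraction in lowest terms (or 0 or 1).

x ⇒ z = 4/5 ⇒ 3/5 = 3/5
(x ⇒ z) · x = 3/5 · 4/5 = 3/5
z ⇒ z = 3/5 ⇒ 3/5 = 1
z ⇒ (z ⇒ z) = 3/5 ⇒ 1 = 1
¬(z ⇒ (z ⇒ z)) = ¬1 = 0
((x ⇒ z) · x) + ¬(z ⇒ (z ⇒ z)) = 3/5 + 0 = 3/5

3/5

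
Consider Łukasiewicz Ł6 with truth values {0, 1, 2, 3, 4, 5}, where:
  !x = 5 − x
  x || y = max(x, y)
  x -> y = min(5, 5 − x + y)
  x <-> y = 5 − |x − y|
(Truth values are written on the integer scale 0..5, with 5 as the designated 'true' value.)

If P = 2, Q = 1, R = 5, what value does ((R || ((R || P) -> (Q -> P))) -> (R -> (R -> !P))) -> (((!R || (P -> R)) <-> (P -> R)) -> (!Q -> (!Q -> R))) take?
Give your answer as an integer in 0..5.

R || P = 5 || 2 = 5
Q -> P = 1 -> 2 = 5
(R || P) -> (Q -> P) = 5 -> 5 = 5
R || ((R || P) -> (Q -> P)) = 5 || 5 = 5
!P = !2 = 3
R -> !P = 5 -> 3 = 3
R -> (R -> !P) = 5 -> 3 = 3
(R || ((R || P) -> (Q -> P))) -> (R -> (R -> !P)) = 5 -> 3 = 3
!R = !5 = 0
P -> R = 2 -> 5 = 5
!R || (P -> R) = 0 || 5 = 5
P -> R = 2 -> 5 = 5
(!R || (P -> R)) <-> (P -> R) = 5 <-> 5 = 5
!Q = !1 = 4
!Q = !1 = 4
!Q -> R = 4 -> 5 = 5
!Q -> (!Q -> R) = 4 -> 5 = 5
((!R || (P -> R)) <-> (P -> R)) -> (!Q -> (!Q -> R)) = 5 -> 5 = 5
((R || ((R || P) -> (Q -> P))) -> (R -> (R -> !P))) -> (((!R || (P -> R)) <-> (P -> R)) -> (!Q -> (!Q -> R))) = 3 -> 5 = 5

5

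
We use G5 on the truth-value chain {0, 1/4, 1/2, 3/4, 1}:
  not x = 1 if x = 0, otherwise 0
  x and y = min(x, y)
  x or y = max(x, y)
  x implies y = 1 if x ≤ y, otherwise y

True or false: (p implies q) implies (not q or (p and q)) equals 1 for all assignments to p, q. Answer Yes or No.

Counterexample: take p = 0, q = 1/4.
p implies q = 0 implies 1/4 = 1
not q = not 1/4 = 0
p and q = 0 and 1/4 = 0
not q or (p and q) = 0 or 0 = 0
(p implies q) implies (not q or (p and q)) = 1 implies 0 = 0
This gives 0 ≠ 1.

No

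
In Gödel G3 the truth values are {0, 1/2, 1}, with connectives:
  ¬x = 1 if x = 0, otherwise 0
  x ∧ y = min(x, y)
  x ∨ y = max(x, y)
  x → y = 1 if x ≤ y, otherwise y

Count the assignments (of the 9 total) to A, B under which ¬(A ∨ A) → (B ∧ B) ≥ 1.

A = 0, B = 0 ↦ 0  <
A = 0, B = 1/2 ↦ 1/2  <
A = 0, B = 1 ↦ 1  ≥
A = 1/2, B = 0 ↦ 1  ≥
A = 1/2, B = 1/2 ↦ 1  ≥
A = 1/2, B = 1 ↦ 1  ≥
A = 1, B = 0 ↦ 1  ≥
A = 1, B = 1/2 ↦ 1  ≥
A = 1, B = 1 ↦ 1  ≥
So 7 of the 9 assignments meet the threshold.

7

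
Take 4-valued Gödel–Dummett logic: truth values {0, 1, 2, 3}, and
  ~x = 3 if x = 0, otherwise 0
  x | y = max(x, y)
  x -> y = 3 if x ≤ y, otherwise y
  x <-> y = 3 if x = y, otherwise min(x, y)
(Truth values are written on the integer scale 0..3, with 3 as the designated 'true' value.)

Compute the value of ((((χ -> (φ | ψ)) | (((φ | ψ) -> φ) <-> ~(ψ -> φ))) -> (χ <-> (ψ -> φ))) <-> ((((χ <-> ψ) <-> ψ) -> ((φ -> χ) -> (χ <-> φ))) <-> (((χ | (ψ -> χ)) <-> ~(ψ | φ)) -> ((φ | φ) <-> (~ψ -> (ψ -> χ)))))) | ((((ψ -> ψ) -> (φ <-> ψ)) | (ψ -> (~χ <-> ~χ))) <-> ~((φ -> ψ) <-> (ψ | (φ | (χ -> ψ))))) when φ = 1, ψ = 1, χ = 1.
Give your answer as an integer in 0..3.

1

φ | ψ = 1 | 1 = 1
χ -> (φ | ψ) = 1 -> 1 = 3
φ | ψ = 1 | 1 = 1
(φ | ψ) -> φ = 1 -> 1 = 3
ψ -> φ = 1 -> 1 = 3
~(ψ -> φ) = ~3 = 0
((φ | ψ) -> φ) <-> ~(ψ -> φ) = 3 <-> 0 = 0
(χ -> (φ | ψ)) | (((φ | ψ) -> φ) <-> ~(ψ -> φ)) = 3 | 0 = 3
ψ -> φ = 1 -> 1 = 3
χ <-> (ψ -> φ) = 1 <-> 3 = 1
((χ -> (φ | ψ)) | (((φ | ψ) -> φ) <-> ~(ψ -> φ))) -> (χ <-> (ψ -> φ)) = 3 -> 1 = 1
χ <-> ψ = 1 <-> 1 = 3
(χ <-> ψ) <-> ψ = 3 <-> 1 = 1
φ -> χ = 1 -> 1 = 3
χ <-> φ = 1 <-> 1 = 3
(φ -> χ) -> (χ <-> φ) = 3 -> 3 = 3
((χ <-> ψ) <-> ψ) -> ((φ -> χ) -> (χ <-> φ)) = 1 -> 3 = 3
ψ -> χ = 1 -> 1 = 3
χ | (ψ -> χ) = 1 | 3 = 3
ψ | φ = 1 | 1 = 1
~(ψ | φ) = ~1 = 0
(χ | (ψ -> χ)) <-> ~(ψ | φ) = 3 <-> 0 = 0
φ | φ = 1 | 1 = 1
~ψ = ~1 = 0
ψ -> χ = 1 -> 1 = 3
~ψ -> (ψ -> χ) = 0 -> 3 = 3
(φ | φ) <-> (~ψ -> (ψ -> χ)) = 1 <-> 3 = 1
((χ | (ψ -> χ)) <-> ~(ψ | φ)) -> ((φ | φ) <-> (~ψ -> (ψ -> χ))) = 0 -> 1 = 3
(((χ <-> ψ) <-> ψ) -> ((φ -> χ) -> (χ <-> φ))) <-> (((χ | (ψ -> χ)) <-> ~(ψ | φ)) -> ((φ | φ) <-> (~ψ -> (ψ -> χ)))) = 3 <-> 3 = 3
(((χ -> (φ | ψ)) | (((φ | ψ) -> φ) <-> ~(ψ -> φ))) -> (χ <-> (ψ -> φ))) <-> ((((χ <-> ψ) <-> ψ) -> ((φ -> χ) -> (χ <-> φ))) <-> (((χ | (ψ -> χ)) <-> ~(ψ | φ)) -> ((φ | φ) <-> (~ψ -> (ψ -> χ))))) = 1 <-> 3 = 1
ψ -> ψ = 1 -> 1 = 3
φ <-> ψ = 1 <-> 1 = 3
(ψ -> ψ) -> (φ <-> ψ) = 3 -> 3 = 3
~χ = ~1 = 0
~χ = ~1 = 0
~χ <-> ~χ = 0 <-> 0 = 3
ψ -> (~χ <-> ~χ) = 1 -> 3 = 3
((ψ -> ψ) -> (φ <-> ψ)) | (ψ -> (~χ <-> ~χ)) = 3 | 3 = 3
φ -> ψ = 1 -> 1 = 3
χ -> ψ = 1 -> 1 = 3
φ | (χ -> ψ) = 1 | 3 = 3
ψ | (φ | (χ -> ψ)) = 1 | 3 = 3
(φ -> ψ) <-> (ψ | (φ | (χ -> ψ))) = 3 <-> 3 = 3
~((φ -> ψ) <-> (ψ | (φ | (χ -> ψ)))) = ~3 = 0
(((ψ -> ψ) -> (φ <-> ψ)) | (ψ -> (~χ <-> ~χ))) <-> ~((φ -> ψ) <-> (ψ | (φ | (χ -> ψ)))) = 3 <-> 0 = 0
((((χ -> (φ | ψ)) | (((φ | ψ) -> φ) <-> ~(ψ -> φ))) -> (χ <-> (ψ -> φ))) <-> ((((χ <-> ψ) <-> ψ) -> ((φ -> χ) -> (χ <-> φ))) <-> (((χ | (ψ -> χ)) <-> ~(ψ | φ)) -> ((φ | φ) <-> (~ψ -> (ψ -> χ)))))) | ((((ψ -> ψ) -> (φ <-> ψ)) | (ψ -> (~χ <-> ~χ))) <-> ~((φ -> ψ) <-> (ψ | (φ | (χ -> ψ))))) = 1 | 0 = 1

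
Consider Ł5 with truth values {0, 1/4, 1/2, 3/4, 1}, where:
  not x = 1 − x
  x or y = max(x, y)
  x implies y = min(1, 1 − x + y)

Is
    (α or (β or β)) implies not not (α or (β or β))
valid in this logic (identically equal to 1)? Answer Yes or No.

At α = 1/4, β = 0, for instance:
β or β = 0 or 0 = 0
α or (β or β) = 1/4 or 0 = 1/4
not (α or (β or β)) = not 1/4 = 3/4
not not (α or (β or β)) = not 3/4 = 1/4
(α or (β or β)) implies not not (α or (β or β)) = 1/4 implies 1/4 = 1
and checking the remaining 24 assignments likewise gives ≥ 1 in every case.

Yes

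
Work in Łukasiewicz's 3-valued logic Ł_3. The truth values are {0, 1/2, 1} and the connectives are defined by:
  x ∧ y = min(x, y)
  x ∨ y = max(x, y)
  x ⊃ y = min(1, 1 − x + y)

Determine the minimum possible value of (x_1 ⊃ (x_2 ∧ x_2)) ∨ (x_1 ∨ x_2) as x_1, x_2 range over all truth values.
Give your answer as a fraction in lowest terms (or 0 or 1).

1/2

Take x_1 = 1/2, x_2 = 0:
x_2 ∧ x_2 = 0 ∧ 0 = 0
x_1 ⊃ (x_2 ∧ x_2) = 1/2 ⊃ 0 = 1/2
x_1 ∨ x_2 = 1/2 ∨ 0 = 1/2
(x_1 ⊃ (x_2 ∧ x_2)) ∨ (x_1 ∨ x_2) = 1/2 ∨ 1/2 = 1/2
No assignment yields a value below 1/2, so this is the minimum.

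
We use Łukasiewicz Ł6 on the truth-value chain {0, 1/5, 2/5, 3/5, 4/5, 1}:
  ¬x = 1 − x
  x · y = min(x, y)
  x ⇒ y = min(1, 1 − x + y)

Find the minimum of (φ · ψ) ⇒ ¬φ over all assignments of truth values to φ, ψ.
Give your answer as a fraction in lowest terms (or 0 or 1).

Take φ = 1, ψ = 1:
φ · ψ = 1 · 1 = 1
¬φ = ¬1 = 0
(φ · ψ) ⇒ ¬φ = 1 ⇒ 0 = 0
No assignment yields a value below 0, so this is the minimum.

0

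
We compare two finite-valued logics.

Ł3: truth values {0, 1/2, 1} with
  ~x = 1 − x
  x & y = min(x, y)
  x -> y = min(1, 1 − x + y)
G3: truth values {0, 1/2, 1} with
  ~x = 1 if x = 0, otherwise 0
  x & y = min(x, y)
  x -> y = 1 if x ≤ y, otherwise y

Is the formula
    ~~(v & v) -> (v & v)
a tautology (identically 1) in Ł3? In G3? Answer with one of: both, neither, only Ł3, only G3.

In Ł3: every assignment gives 1 — tautology.
In G3: at v = 1/2 the value is 1/2 — not a tautology.

only Ł3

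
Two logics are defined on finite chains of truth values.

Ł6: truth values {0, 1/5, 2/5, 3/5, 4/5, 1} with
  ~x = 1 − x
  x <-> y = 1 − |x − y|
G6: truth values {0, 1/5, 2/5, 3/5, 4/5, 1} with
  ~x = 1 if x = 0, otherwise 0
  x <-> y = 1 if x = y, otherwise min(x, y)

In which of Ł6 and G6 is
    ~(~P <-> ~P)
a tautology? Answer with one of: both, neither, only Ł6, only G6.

In Ł6: at P = 0 the value is 0 — not a tautology.
In G6: at P = 0 the value is 0 — not a tautology.

neither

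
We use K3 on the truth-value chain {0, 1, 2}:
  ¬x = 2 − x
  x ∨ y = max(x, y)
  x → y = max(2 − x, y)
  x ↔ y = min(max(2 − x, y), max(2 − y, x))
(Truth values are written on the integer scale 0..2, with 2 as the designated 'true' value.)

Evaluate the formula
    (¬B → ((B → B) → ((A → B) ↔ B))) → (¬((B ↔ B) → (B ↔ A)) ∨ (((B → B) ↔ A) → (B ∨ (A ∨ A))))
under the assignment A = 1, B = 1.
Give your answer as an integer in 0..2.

¬B = ¬1 = 1
B → B = 1 → 1 = 1
A → B = 1 → 1 = 1
(A → B) ↔ B = 1 ↔ 1 = 1
(B → B) → ((A → B) ↔ B) = 1 → 1 = 1
¬B → ((B → B) → ((A → B) ↔ B)) = 1 → 1 = 1
B ↔ B = 1 ↔ 1 = 1
B ↔ A = 1 ↔ 1 = 1
(B ↔ B) → (B ↔ A) = 1 → 1 = 1
¬((B ↔ B) → (B ↔ A)) = ¬1 = 1
B → B = 1 → 1 = 1
(B → B) ↔ A = 1 ↔ 1 = 1
A ∨ A = 1 ∨ 1 = 1
B ∨ (A ∨ A) = 1 ∨ 1 = 1
((B → B) ↔ A) → (B ∨ (A ∨ A)) = 1 → 1 = 1
¬((B ↔ B) → (B ↔ A)) ∨ (((B → B) ↔ A) → (B ∨ (A ∨ A))) = 1 ∨ 1 = 1
(¬B → ((B → B) → ((A → B) ↔ B))) → (¬((B ↔ B) → (B ↔ A)) ∨ (((B → B) ↔ A) → (B ∨ (A ∨ A)))) = 1 → 1 = 1

1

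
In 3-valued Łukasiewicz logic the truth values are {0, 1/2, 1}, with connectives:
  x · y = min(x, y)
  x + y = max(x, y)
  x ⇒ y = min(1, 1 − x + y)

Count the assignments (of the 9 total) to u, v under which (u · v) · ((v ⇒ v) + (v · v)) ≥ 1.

1

u = 0, v = 0 ↦ 0  <
u = 0, v = 1/2 ↦ 0  <
u = 0, v = 1 ↦ 0  <
u = 1/2, v = 0 ↦ 0  <
u = 1/2, v = 1/2 ↦ 1/2  <
u = 1/2, v = 1 ↦ 1/2  <
u = 1, v = 0 ↦ 0  <
u = 1, v = 1/2 ↦ 1/2  <
u = 1, v = 1 ↦ 1  ≥
So 1 of the 9 assignments meets the threshold.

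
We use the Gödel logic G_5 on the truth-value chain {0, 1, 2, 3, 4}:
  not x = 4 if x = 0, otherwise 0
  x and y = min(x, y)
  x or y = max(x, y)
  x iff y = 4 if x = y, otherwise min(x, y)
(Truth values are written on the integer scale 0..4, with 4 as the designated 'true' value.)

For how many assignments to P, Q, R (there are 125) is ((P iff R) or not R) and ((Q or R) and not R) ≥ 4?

value 4: 5 assignments (counts)
value 3: 5 assignments
value 2: 5 assignments
value 1: 5 assignments
value 0: 105 assignments
So 5 of the 125 assignments meet the threshold.

5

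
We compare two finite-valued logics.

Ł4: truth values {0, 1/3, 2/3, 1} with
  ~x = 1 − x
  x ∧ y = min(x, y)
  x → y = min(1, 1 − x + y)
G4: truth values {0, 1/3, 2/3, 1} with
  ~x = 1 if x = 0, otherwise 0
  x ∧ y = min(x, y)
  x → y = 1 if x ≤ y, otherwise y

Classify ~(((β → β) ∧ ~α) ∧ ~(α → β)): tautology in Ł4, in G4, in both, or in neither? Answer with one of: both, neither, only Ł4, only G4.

In Ł4: at α = 1/3, β = 0 the value is 2/3 — not a tautology.
In G4: every assignment gives 1 — tautology.

only G4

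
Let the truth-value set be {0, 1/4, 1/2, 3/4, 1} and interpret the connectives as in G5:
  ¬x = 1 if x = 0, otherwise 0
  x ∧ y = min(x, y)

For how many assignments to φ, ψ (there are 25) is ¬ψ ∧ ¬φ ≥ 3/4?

value 1: 1 assignment (counts)
value 0: 24 assignments
So 1 of the 25 assignments meets the threshold.

1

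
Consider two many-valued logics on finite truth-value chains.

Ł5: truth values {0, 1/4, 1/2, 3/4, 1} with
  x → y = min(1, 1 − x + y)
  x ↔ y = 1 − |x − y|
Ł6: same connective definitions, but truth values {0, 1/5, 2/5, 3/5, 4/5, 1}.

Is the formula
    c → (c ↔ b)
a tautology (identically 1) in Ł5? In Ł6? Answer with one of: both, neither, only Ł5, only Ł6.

neither

In Ł5: at b = 0, c = 3/4 the value is 1/2 — not a tautology.
In Ł6: at b = 0, c = 3/5 the value is 4/5 — not a tautology.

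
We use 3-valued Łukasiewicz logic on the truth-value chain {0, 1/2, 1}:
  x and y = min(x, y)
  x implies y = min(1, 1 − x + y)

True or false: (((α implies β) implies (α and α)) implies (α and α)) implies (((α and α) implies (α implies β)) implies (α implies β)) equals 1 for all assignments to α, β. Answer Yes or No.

Yes

α = 0, β = 0 ↦ 1
α = 0, β = 1/2 ↦ 1
α = 0, β = 1 ↦ 1
α = 1/2, β = 0 ↦ 1
α = 1/2, β = 1/2 ↦ 1
α = 1/2, β = 1 ↦ 1
α = 1, β = 0 ↦ 1
α = 1, β = 1/2 ↦ 1
α = 1, β = 1 ↦ 1
Every assignment gives a value ≥ 1.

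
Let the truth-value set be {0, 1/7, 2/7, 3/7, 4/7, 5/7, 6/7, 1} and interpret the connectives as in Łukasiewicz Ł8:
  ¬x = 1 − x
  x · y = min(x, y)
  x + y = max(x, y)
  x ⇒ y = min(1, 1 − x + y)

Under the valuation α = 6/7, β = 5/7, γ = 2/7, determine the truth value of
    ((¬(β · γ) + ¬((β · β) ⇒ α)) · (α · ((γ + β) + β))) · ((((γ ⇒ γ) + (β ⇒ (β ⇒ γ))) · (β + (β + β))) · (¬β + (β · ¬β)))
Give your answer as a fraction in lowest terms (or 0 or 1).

β · γ = 5/7 · 2/7 = 2/7
¬(β · γ) = ¬2/7 = 5/7
β · β = 5/7 · 5/7 = 5/7
(β · β) ⇒ α = 5/7 ⇒ 6/7 = 1
¬((β · β) ⇒ α) = ¬1 = 0
¬(β · γ) + ¬((β · β) ⇒ α) = 5/7 + 0 = 5/7
γ + β = 2/7 + 5/7 = 5/7
(γ + β) + β = 5/7 + 5/7 = 5/7
α · ((γ + β) + β) = 6/7 · 5/7 = 5/7
(¬(β · γ) + ¬((β · β) ⇒ α)) · (α · ((γ + β) + β)) = 5/7 · 5/7 = 5/7
γ ⇒ γ = 2/7 ⇒ 2/7 = 1
β ⇒ γ = 5/7 ⇒ 2/7 = 4/7
β ⇒ (β ⇒ γ) = 5/7 ⇒ 4/7 = 6/7
(γ ⇒ γ) + (β ⇒ (β ⇒ γ)) = 1 + 6/7 = 1
β + β = 5/7 + 5/7 = 5/7
β + (β + β) = 5/7 + 5/7 = 5/7
((γ ⇒ γ) + (β ⇒ (β ⇒ γ))) · (β + (β + β)) = 1 · 5/7 = 5/7
¬β = ¬5/7 = 2/7
¬β = ¬5/7 = 2/7
β · ¬β = 5/7 · 2/7 = 2/7
¬β + (β · ¬β) = 2/7 + 2/7 = 2/7
(((γ ⇒ γ) + (β ⇒ (β ⇒ γ))) · (β + (β + β))) · (¬β + (β · ¬β)) = 5/7 · 2/7 = 2/7
((¬(β · γ) + ¬((β · β) ⇒ α)) · (α · ((γ + β) + β))) · ((((γ ⇒ γ) + (β ⇒ (β ⇒ γ))) · (β + (β + β))) · (¬β + (β · ¬β))) = 5/7 · 2/7 = 2/7

2/7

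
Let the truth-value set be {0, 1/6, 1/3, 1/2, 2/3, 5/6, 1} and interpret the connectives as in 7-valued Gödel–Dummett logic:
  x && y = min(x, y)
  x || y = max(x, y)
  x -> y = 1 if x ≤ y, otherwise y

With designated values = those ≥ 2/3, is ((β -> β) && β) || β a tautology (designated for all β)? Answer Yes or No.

No

Counterexample: take β = 0.
β -> β = 0 -> 0 = 1
(β -> β) && β = 1 && 0 = 0
((β -> β) && β) || β = 0 || 0 = 0
This gives 0, which is below 2/3.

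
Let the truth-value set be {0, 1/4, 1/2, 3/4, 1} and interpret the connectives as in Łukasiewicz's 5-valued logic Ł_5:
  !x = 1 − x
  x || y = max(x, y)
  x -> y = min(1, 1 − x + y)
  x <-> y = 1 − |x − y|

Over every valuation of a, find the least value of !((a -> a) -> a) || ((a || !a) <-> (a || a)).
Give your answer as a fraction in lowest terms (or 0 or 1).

Take a = 1/4:
a -> a = 1/4 -> 1/4 = 1
(a -> a) -> a = 1 -> 1/4 = 1/4
!((a -> a) -> a) = !1/4 = 3/4
!a = !1/4 = 3/4
a || !a = 1/4 || 3/4 = 3/4
a || a = 1/4 || 1/4 = 1/4
(a || !a) <-> (a || a) = 3/4 <-> 1/4 = 1/2
!((a -> a) -> a) || ((a || !a) <-> (a || a)) = 3/4 || 1/2 = 3/4
No assignment yields a value below 3/4, so this is the minimum.

3/4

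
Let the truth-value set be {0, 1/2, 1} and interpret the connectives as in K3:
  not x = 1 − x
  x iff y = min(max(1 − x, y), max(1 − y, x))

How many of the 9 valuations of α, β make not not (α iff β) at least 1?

2

α = 0, β = 0 ↦ 1  ≥
α = 0, β = 1/2 ↦ 1/2  <
α = 0, β = 1 ↦ 0  <
α = 1/2, β = 0 ↦ 1/2  <
α = 1/2, β = 1/2 ↦ 1/2  <
α = 1/2, β = 1 ↦ 1/2  <
α = 1, β = 0 ↦ 0  <
α = 1, β = 1/2 ↦ 1/2  <
α = 1, β = 1 ↦ 1  ≥
So 2 of the 9 assignments meet the threshold.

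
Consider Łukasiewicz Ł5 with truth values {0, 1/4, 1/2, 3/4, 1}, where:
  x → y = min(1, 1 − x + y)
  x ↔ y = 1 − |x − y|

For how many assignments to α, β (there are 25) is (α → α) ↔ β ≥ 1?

value 1: 5 assignments (counts)
value 3/4: 5 assignments
value 1/2: 5 assignments
value 1/4: 5 assignments
value 0: 5 assignments
So 5 of the 25 assignments meet the threshold.

5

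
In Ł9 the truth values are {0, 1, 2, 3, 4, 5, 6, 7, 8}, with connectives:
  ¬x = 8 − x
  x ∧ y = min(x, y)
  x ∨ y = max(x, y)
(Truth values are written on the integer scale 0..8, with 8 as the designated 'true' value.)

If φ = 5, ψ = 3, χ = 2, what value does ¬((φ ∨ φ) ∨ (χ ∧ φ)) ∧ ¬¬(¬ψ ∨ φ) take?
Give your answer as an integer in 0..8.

φ ∨ φ = 5 ∨ 5 = 5
χ ∧ φ = 2 ∧ 5 = 2
(φ ∨ φ) ∨ (χ ∧ φ) = 5 ∨ 2 = 5
¬((φ ∨ φ) ∨ (χ ∧ φ)) = ¬5 = 3
¬ψ = ¬3 = 5
¬ψ ∨ φ = 5 ∨ 5 = 5
¬(¬ψ ∨ φ) = ¬5 = 3
¬¬(¬ψ ∨ φ) = ¬3 = 5
¬((φ ∨ φ) ∨ (χ ∧ φ)) ∧ ¬¬(¬ψ ∨ φ) = 3 ∧ 5 = 3

3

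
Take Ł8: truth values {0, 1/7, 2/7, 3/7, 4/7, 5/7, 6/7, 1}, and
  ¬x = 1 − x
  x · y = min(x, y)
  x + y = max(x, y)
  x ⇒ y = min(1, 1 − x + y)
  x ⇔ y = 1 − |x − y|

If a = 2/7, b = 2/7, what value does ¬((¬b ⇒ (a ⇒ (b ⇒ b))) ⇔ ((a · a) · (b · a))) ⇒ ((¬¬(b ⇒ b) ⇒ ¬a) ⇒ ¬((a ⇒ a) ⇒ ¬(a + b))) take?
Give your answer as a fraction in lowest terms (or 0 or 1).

6/7

¬b = ¬2/7 = 5/7
b ⇒ b = 2/7 ⇒ 2/7 = 1
a ⇒ (b ⇒ b) = 2/7 ⇒ 1 = 1
¬b ⇒ (a ⇒ (b ⇒ b)) = 5/7 ⇒ 1 = 1
a · a = 2/7 · 2/7 = 2/7
b · a = 2/7 · 2/7 = 2/7
(a · a) · (b · a) = 2/7 · 2/7 = 2/7
(¬b ⇒ (a ⇒ (b ⇒ b))) ⇔ ((a · a) · (b · a)) = 1 ⇔ 2/7 = 2/7
¬((¬b ⇒ (a ⇒ (b ⇒ b))) ⇔ ((a · a) · (b · a))) = ¬2/7 = 5/7
b ⇒ b = 2/7 ⇒ 2/7 = 1
¬(b ⇒ b) = ¬1 = 0
¬¬(b ⇒ b) = ¬0 = 1
¬a = ¬2/7 = 5/7
¬¬(b ⇒ b) ⇒ ¬a = 1 ⇒ 5/7 = 5/7
a ⇒ a = 2/7 ⇒ 2/7 = 1
a + b = 2/7 + 2/7 = 2/7
¬(a + b) = ¬2/7 = 5/7
(a ⇒ a) ⇒ ¬(a + b) = 1 ⇒ 5/7 = 5/7
¬((a ⇒ a) ⇒ ¬(a + b)) = ¬5/7 = 2/7
(¬¬(b ⇒ b) ⇒ ¬a) ⇒ ¬((a ⇒ a) ⇒ ¬(a + b)) = 5/7 ⇒ 2/7 = 4/7
¬((¬b ⇒ (a ⇒ (b ⇒ b))) ⇔ ((a · a) · (b · a))) ⇒ ((¬¬(b ⇒ b) ⇒ ¬a) ⇒ ¬((a ⇒ a) ⇒ ¬(a + b))) = 5/7 ⇒ 4/7 = 6/7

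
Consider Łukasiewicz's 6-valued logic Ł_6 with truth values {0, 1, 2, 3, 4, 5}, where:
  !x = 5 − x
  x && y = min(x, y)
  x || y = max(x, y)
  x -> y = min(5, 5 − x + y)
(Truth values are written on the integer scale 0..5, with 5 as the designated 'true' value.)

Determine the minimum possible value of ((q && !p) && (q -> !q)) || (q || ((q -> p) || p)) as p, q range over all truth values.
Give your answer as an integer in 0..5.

3

Take p = 0, q = 2:
!p = !0 = 5
q && !p = 2 && 5 = 2
!q = !2 = 3
q -> !q = 2 -> 3 = 5
(q && !p) && (q -> !q) = 2 && 5 = 2
q -> p = 2 -> 0 = 3
(q -> p) || p = 3 || 0 = 3
q || ((q -> p) || p) = 2 || 3 = 3
((q && !p) && (q -> !q)) || (q || ((q -> p) || p)) = 2 || 3 = 3
No assignment yields a value below 3, so this is the minimum.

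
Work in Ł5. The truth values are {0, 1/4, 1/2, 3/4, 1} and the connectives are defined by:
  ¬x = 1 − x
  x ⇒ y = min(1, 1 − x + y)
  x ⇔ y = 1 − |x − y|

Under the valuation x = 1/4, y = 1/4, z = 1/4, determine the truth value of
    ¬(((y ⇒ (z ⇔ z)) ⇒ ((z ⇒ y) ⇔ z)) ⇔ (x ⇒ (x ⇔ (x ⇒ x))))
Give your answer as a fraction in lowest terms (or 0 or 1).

z ⇔ z = 1/4 ⇔ 1/4 = 1
y ⇒ (z ⇔ z) = 1/4 ⇒ 1 = 1
z ⇒ y = 1/4 ⇒ 1/4 = 1
(z ⇒ y) ⇔ z = 1 ⇔ 1/4 = 1/4
(y ⇒ (z ⇔ z)) ⇒ ((z ⇒ y) ⇔ z) = 1 ⇒ 1/4 = 1/4
x ⇒ x = 1/4 ⇒ 1/4 = 1
x ⇔ (x ⇒ x) = 1/4 ⇔ 1 = 1/4
x ⇒ (x ⇔ (x ⇒ x)) = 1/4 ⇒ 1/4 = 1
((y ⇒ (z ⇔ z)) ⇒ ((z ⇒ y) ⇔ z)) ⇔ (x ⇒ (x ⇔ (x ⇒ x))) = 1/4 ⇔ 1 = 1/4
¬(((y ⇒ (z ⇔ z)) ⇒ ((z ⇒ y) ⇔ z)) ⇔ (x ⇒ (x ⇔ (x ⇒ x)))) = ¬1/4 = 3/4

3/4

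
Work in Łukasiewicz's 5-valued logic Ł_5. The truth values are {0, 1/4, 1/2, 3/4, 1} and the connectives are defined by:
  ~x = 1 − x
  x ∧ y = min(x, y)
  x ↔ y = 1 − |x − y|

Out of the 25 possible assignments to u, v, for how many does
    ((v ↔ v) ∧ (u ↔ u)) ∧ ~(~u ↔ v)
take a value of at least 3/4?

value 1: 2 assignments (counts)
value 3/4: 4 assignments (counts)
value 1/2: 6 assignments
value 1/4: 8 assignments
value 0: 5 assignments
So 6 of the 25 assignments meet the threshold.

6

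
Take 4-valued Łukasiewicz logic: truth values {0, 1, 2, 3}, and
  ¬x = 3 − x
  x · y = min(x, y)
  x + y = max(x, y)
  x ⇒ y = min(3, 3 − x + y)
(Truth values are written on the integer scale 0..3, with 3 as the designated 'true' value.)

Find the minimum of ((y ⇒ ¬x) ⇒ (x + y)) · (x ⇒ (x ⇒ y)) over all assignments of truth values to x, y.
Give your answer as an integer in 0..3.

0

Take x = 0, y = 0:
¬x = ¬0 = 3
y ⇒ ¬x = 0 ⇒ 3 = 3
x + y = 0 + 0 = 0
(y ⇒ ¬x) ⇒ (x + y) = 3 ⇒ 0 = 0
x ⇒ y = 0 ⇒ 0 = 3
x ⇒ (x ⇒ y) = 0 ⇒ 3 = 3
((y ⇒ ¬x) ⇒ (x + y)) · (x ⇒ (x ⇒ y)) = 0 · 3 = 0
No assignment yields a value below 0, so this is the minimum.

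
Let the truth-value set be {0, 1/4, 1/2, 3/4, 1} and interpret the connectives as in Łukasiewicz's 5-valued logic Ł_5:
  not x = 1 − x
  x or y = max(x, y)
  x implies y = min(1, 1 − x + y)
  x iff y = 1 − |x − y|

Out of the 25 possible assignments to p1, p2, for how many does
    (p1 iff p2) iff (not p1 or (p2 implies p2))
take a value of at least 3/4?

value 1: 5 assignments (counts)
value 3/4: 8 assignments (counts)
value 1/2: 6 assignments
value 1/4: 4 assignments
value 0: 2 assignments
So 13 of the 25 assignments meet the threshold.

13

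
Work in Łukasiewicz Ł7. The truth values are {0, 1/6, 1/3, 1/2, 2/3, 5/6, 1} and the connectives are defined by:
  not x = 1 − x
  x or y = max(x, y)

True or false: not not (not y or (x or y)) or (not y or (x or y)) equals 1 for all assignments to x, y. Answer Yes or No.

No

Counterexample: take x = 0, y = 1/6.
not y = not 1/6 = 5/6
x or y = 0 or 1/6 = 1/6
not y or (x or y) = 5/6 or 1/6 = 5/6
not (not y or (x or y)) = not 5/6 = 1/6
not not (not y or (x or y)) = not 1/6 = 5/6
not not (not y or (x or y)) or (not y or (x or y)) = 5/6 or 5/6 = 5/6
This gives 5/6 ≠ 1.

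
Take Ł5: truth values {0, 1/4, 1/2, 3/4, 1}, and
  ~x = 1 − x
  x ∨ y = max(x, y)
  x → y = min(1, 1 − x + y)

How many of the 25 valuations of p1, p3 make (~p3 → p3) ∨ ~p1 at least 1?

17

value 1: 17 assignments (counts)
value 3/4: 2 assignments
value 1/2: 4 assignments
value 1/4: 1 assignment
value 0: 1 assignment
So 17 of the 25 assignments meet the threshold.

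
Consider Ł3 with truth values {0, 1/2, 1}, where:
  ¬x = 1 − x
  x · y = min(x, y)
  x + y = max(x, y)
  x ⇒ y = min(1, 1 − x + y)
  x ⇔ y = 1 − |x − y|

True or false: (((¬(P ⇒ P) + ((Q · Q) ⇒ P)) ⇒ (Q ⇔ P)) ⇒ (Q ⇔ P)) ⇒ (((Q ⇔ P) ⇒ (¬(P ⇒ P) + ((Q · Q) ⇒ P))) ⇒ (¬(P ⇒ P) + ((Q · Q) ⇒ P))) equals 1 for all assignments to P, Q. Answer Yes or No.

P = 0, Q = 0 ↦ 1
P = 0, Q = 1/2 ↦ 1
P = 0, Q = 1 ↦ 1
P = 1/2, Q = 0 ↦ 1
P = 1/2, Q = 1/2 ↦ 1
P = 1/2, Q = 1 ↦ 1
P = 1, Q = 0 ↦ 1
P = 1, Q = 1/2 ↦ 1
P = 1, Q = 1 ↦ 1
Every assignment gives a value ≥ 1.

Yes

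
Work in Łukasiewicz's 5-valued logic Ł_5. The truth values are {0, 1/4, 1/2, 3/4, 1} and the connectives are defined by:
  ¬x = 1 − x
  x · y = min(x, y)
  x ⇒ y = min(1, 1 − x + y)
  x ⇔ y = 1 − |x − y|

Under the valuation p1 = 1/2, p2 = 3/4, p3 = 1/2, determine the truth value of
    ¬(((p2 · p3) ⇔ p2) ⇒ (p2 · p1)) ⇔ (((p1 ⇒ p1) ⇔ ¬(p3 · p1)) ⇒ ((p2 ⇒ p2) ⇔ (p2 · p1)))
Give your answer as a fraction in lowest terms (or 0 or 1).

1/4

p2 · p3 = 3/4 · 1/2 = 1/2
(p2 · p3) ⇔ p2 = 1/2 ⇔ 3/4 = 3/4
p2 · p1 = 3/4 · 1/2 = 1/2
((p2 · p3) ⇔ p2) ⇒ (p2 · p1) = 3/4 ⇒ 1/2 = 3/4
¬(((p2 · p3) ⇔ p2) ⇒ (p2 · p1)) = ¬3/4 = 1/4
p1 ⇒ p1 = 1/2 ⇒ 1/2 = 1
p3 · p1 = 1/2 · 1/2 = 1/2
¬(p3 · p1) = ¬1/2 = 1/2
(p1 ⇒ p1) ⇔ ¬(p3 · p1) = 1 ⇔ 1/2 = 1/2
p2 ⇒ p2 = 3/4 ⇒ 3/4 = 1
p2 · p1 = 3/4 · 1/2 = 1/2
(p2 ⇒ p2) ⇔ (p2 · p1) = 1 ⇔ 1/2 = 1/2
((p1 ⇒ p1) ⇔ ¬(p3 · p1)) ⇒ ((p2 ⇒ p2) ⇔ (p2 · p1)) = 1/2 ⇒ 1/2 = 1
¬(((p2 · p3) ⇔ p2) ⇒ (p2 · p1)) ⇔ (((p1 ⇒ p1) ⇔ ¬(p3 · p1)) ⇒ ((p2 ⇒ p2) ⇔ (p2 · p1))) = 1/4 ⇔ 1 = 1/4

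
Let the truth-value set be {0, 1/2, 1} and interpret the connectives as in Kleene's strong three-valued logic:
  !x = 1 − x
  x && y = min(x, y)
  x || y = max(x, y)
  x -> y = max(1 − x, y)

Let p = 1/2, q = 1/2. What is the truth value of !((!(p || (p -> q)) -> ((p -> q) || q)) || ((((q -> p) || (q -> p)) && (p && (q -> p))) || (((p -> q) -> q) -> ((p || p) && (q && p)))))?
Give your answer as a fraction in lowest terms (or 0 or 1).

p -> q = 1/2 -> 1/2 = 1/2
p || (p -> q) = 1/2 || 1/2 = 1/2
!(p || (p -> q)) = !1/2 = 1/2
p -> q = 1/2 -> 1/2 = 1/2
(p -> q) || q = 1/2 || 1/2 = 1/2
!(p || (p -> q)) -> ((p -> q) || q) = 1/2 -> 1/2 = 1/2
q -> p = 1/2 -> 1/2 = 1/2
q -> p = 1/2 -> 1/2 = 1/2
(q -> p) || (q -> p) = 1/2 || 1/2 = 1/2
q -> p = 1/2 -> 1/2 = 1/2
p && (q -> p) = 1/2 && 1/2 = 1/2
((q -> p) || (q -> p)) && (p && (q -> p)) = 1/2 && 1/2 = 1/2
p -> q = 1/2 -> 1/2 = 1/2
(p -> q) -> q = 1/2 -> 1/2 = 1/2
p || p = 1/2 || 1/2 = 1/2
q && p = 1/2 && 1/2 = 1/2
(p || p) && (q && p) = 1/2 && 1/2 = 1/2
((p -> q) -> q) -> ((p || p) && (q && p)) = 1/2 -> 1/2 = 1/2
(((q -> p) || (q -> p)) && (p && (q -> p))) || (((p -> q) -> q) -> ((p || p) && (q && p))) = 1/2 || 1/2 = 1/2
(!(p || (p -> q)) -> ((p -> q) || q)) || ((((q -> p) || (q -> p)) && (p && (q -> p))) || (((p -> q) -> q) -> ((p || p) && (q && p)))) = 1/2 || 1/2 = 1/2
!((!(p || (p -> q)) -> ((p -> q) || q)) || ((((q -> p) || (q -> p)) && (p && (q -> p))) || (((p -> q) -> q) -> ((p || p) && (q && p))))) = !1/2 = 1/2

1/2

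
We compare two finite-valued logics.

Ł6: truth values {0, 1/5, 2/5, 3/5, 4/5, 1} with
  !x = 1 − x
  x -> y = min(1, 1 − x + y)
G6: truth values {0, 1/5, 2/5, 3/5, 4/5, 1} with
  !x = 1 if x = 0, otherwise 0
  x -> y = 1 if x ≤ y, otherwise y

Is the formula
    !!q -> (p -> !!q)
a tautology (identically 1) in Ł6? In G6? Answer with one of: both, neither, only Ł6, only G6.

In Ł6: every assignment gives 1 — tautology.
In G6: every assignment gives 1 — tautology.

both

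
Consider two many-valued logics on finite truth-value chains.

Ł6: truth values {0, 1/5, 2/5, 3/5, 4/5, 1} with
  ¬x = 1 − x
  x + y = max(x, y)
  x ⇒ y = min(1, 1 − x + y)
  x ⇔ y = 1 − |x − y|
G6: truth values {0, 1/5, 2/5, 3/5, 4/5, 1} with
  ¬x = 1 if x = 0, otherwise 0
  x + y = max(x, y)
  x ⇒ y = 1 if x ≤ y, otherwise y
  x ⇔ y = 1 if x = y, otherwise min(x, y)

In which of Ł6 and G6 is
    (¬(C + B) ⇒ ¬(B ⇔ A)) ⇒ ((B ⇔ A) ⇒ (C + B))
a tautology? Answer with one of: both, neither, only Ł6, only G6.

only Ł6

In Ł6: every assignment gives 1 — tautology.
In G6: at A = 0, B = 0, C = 1/5 the value is 1/5 — not a tautology.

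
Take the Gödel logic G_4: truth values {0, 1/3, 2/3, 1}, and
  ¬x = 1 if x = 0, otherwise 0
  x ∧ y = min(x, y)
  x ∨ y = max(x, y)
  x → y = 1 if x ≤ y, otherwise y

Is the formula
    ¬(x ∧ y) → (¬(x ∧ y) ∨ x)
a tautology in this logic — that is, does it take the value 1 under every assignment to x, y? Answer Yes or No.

Yes

x = 0, y = 0 ↦ 1
x = 0, y = 1/3 ↦ 1
x = 0, y = 2/3 ↦ 1
x = 0, y = 1 ↦ 1
x = 1/3, y = 0 ↦ 1
x = 1/3, y = 1/3 ↦ 1
x = 1/3, y = 2/3 ↦ 1
x = 1/3, y = 1 ↦ 1
x = 2/3, y = 0 ↦ 1
x = 2/3, y = 1/3 ↦ 1
x = 2/3, y = 2/3 ↦ 1
x = 2/3, y = 1 ↦ 1
x = 1, y = 0 ↦ 1
x = 1, y = 1/3 ↦ 1
x = 1, y = 2/3 ↦ 1
x = 1, y = 1 ↦ 1
Every assignment gives a value ≥ 1.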